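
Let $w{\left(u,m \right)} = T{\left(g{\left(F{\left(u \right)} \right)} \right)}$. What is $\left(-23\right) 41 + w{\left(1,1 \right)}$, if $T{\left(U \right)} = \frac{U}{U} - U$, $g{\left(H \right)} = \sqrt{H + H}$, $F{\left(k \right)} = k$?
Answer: $-942 - \sqrt{2} \approx -943.41$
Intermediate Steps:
$g{\left(H \right)} = \sqrt{2} \sqrt{H}$ ($g{\left(H \right)} = \sqrt{2 H} = \sqrt{2} \sqrt{H}$)
$T{\left(U \right)} = 1 - U$
$w{\left(u,m \right)} = 1 - \sqrt{2} \sqrt{u}$
$\left(-23\right) 41 + w{\left(1,1 \right)} = \left(-23\right) 41 + \left(1 - \sqrt{2} \sqrt{1}\right) = -943 + \left(1 - \sqrt{2} \cdot 1\right) = -943 + \left(1 - \sqrt{2}\right) = -942 - \sqrt{2}$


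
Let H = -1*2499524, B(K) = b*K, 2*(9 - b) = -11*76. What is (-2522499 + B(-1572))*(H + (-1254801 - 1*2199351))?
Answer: 19014511049268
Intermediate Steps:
b = 427 (b = 9 - (-11)*76/2 = 9 - 1/2*(-836) = 9 + 418 = 427)
B(K) = 427*K
H = -2499524
(-2522499 + B(-1572))*(H + (-1254801 - 1*2199351)) = (-2522499 + 427*(-1572))*(-2499524 + (-1254801 - 1*2199351)) = (-2522499 - 671244)*(-2499524 + (-1254801 - 2199351)) = -3193743*(-2499524 - 3454152) = -3193743*(-5953676) = 19014511049268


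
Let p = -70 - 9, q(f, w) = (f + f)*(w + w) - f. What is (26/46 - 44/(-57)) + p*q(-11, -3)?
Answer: -14808614/1311 ≈ -11296.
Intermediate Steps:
q(f, w) = -f + 4*f*w (q(f, w) = (2*f)*(2*w) - f = 4*f*w - f = -f + 4*f*w)
p = -79
(26/46 - 44/(-57)) + p*q(-11, -3) = (26/46 - 44/(-57)) - (-869)*(-1 + 4*(-3)) = (26*(1/46) - 44*(-1/57)) - (-869)*(-1 - 12) = (13/23 + 44/57) - (-869)*(-13) = 1753/1311 - 79*143 = 1753/1311 - 11297 = -14808614/1311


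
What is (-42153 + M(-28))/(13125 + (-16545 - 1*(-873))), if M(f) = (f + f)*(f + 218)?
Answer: 52793/2547 ≈ 20.728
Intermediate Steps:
M(f) = 2*f*(218 + f) (M(f) = (2*f)*(218 + f) = 2*f*(218 + f))
(-42153 + M(-28))/(13125 + (-16545 - 1*(-873))) = (-42153 + 2*(-28)*(218 - 28))/(13125 + (-16545 - 1*(-873))) = (-42153 + 2*(-28)*190)/(13125 + (-16545 + 873)) = (-42153 - 10640)/(13125 - 15672) = -52793/(-2547) = -52793*(-1/2547) = 52793/2547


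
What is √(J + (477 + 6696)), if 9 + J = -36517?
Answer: I*√29353 ≈ 171.33*I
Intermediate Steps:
J = -36526 (J = -9 - 36517 = -36526)
√(J + (477 + 6696)) = √(-36526 + (477 + 6696)) = √(-36526 + 7173) = √(-29353) = I*√29353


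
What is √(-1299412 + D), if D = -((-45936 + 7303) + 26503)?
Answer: I*√1287282 ≈ 1134.6*I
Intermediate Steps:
D = 12130 (D = -(-38633 + 26503) = -1*(-12130) = 12130)
√(-1299412 + D) = √(-1299412 + 12130) = √(-1287282) = I*√1287282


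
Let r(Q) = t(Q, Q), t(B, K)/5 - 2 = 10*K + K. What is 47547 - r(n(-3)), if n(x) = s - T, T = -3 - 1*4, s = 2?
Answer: 47042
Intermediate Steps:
T = -7 (T = -3 - 4 = -7)
n(x) = 9 (n(x) = 2 - 1*(-7) = 2 + 7 = 9)
t(B, K) = 10 + 55*K (t(B, K) = 10 + 5*(10*K + K) = 10 + 5*(11*K) = 10 + 55*K)
r(Q) = 10 + 55*Q
47547 - r(n(-3)) = 47547 - (10 + 55*9) = 47547 - (10 + 495) = 47547 - 1*505 = 47547 - 505 = 47042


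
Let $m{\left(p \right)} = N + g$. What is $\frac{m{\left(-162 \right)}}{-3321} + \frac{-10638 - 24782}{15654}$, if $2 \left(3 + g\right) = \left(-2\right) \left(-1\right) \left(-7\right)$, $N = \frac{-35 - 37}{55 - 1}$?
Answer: $- \frac{58726204}{25993467} \approx -2.2593$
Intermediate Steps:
$N = - \frac{4}{3}$ ($N = - \frac{72}{54} = \left(-72\right) \frac{1}{54} = - \frac{4}{3} \approx -1.3333$)
$g = -10$ ($g = -3 + \frac{\left(-2\right) \left(-1\right) \left(-7\right)}{2} = -3 + \frac{2 \left(-7\right)}{2} = -3 + \frac{1}{2} \left(-14\right) = -3 - 7 = -10$)
$m{\left(p \right)} = - \frac{34}{3}$ ($m{\left(p \right)} = - \frac{4}{3} - 10 = - \frac{34}{3}$)
$\frac{m{\left(-162 \right)}}{-3321} + \frac{-10638 - 24782}{15654} = - \frac{34}{3 \left(-3321\right)} + \frac{-10638 - 24782}{15654} = \left(- \frac{34}{3}\right) \left(- \frac{1}{3321}\right) + \left(-10638 - 24782\right) \frac{1}{15654} = \frac{34}{9963} - \frac{17710}{7827} = - \frac{58726204}{25993467}$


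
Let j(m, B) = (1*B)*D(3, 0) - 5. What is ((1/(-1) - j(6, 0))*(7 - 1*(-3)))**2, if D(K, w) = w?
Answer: 1600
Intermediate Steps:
j(m, B) = -5 (j(m, B) = (1*B)*0 - 5 = B*0 - 5 = 0 - 5 = -5)
((1/(-1) - j(6, 0))*(7 - 1*(-3)))**2 = ((1/(-1) - 1*(-5))*(7 - 1*(-3)))**2 = ((-1 + 5)*(7 + 3))**2 = (4*10)**2 = 40**2 = 1600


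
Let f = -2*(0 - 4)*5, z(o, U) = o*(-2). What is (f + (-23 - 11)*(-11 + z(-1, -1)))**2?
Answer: 119716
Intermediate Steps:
z(o, U) = -2*o
f = 40 (f = -2*(-4)*5 = 8*5 = 40)
(f + (-23 - 11)*(-11 + z(-1, -1)))**2 = (40 + (-23 - 11)*(-11 - 2*(-1)))**2 = (40 - 34*(-11 + 2))**2 = (40 - 34*(-9))**2 = (40 + 306)**2 = 346**2 = 119716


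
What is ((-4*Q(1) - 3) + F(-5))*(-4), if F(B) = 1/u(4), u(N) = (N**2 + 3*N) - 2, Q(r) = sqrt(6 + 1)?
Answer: 154/13 + 16*sqrt(7) ≈ 54.178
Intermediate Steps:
Q(r) = sqrt(7)
u(N) = -2 + N**2 + 3*N
F(B) = 1/26 (F(B) = 1/(-2 + 4**2 + 3*4) = 1/(-2 + 16 + 12) = 1/26)
((-4*Q(1) - 3) + F(-5))*(-4) = ((-4*sqrt(7) - 3) + 1/26)*(-4) = ((-3 - 4*sqrt(7)) + 1/26)*(-4) = (-77/26 - 4*sqrt(7))*(-4) = 154/13 + 16*sqrt(7)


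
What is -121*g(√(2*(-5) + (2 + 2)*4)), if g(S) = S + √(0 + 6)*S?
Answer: -726 - 121*√6 ≈ -1022.4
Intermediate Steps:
g(S) = S + S*√6 (g(S) = S + √6*S = S + S*√6)
-121*g(√(2*(-5) + (2 + 2)*4)) = -121*√(2*(-5) + (2 + 2)*4)*(1 + √6) = -121*√(-10 + 4*4)*(1 + √6) = -121*√(-10 + 16)*(1 + √6) = -121*√6*(1 + √6)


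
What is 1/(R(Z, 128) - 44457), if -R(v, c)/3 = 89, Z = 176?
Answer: -1/44724 ≈ -2.2359e-5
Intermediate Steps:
R(v, c) = -267 (R(v, c) = -3*89 = -267)
1/(R(Z, 128) - 44457) = 1/(-267 - 44457) = 1/(-44724) = -1/44724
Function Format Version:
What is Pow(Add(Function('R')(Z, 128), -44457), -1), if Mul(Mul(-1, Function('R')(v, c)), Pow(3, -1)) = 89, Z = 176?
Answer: Rational(-1, 44724) ≈ -2.2359e-5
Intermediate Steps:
Function('R')(v, c) = -267 (Function('R')(v, c) = Mul(-3, 89) = -267)
Pow(Add(Function('R')(Z, 128), -44457), -1) = Pow(Add(-267, -44457), -1) = Pow(-44724, -1) = Rational(-1, 44724)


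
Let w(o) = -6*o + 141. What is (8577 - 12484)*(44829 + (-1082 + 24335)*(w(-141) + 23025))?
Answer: -2181652644555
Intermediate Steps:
w(o) = 141 - 6*o
(8577 - 12484)*(44829 + (-1082 + 24335)*(w(-141) + 23025)) = (8577 - 12484)*(44829 + (-1082 + 24335)*((141 - 6*(-141)) + 23025)) = -3907*(44829 + 23253*((141 + 846) + 23025)) = -3907*(44829 + 23253*(987 + 23025)) = -3907*(44829 + 23253*24012) = -3907*(44829 + 558351036) = -3907*558395865 = -2181652644555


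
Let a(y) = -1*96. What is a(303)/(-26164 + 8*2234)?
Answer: 8/691 ≈ 0.011577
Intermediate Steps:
a(y) = -96
a(303)/(-26164 + 8*2234) = -96/(-26164 + 8*2234) = -96/(-26164 + 17872) = -96/(-8292) = -96*(-1/8292) = 8/691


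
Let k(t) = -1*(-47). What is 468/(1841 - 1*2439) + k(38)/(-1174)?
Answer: -22213/27002 ≈ -0.82264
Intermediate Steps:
k(t) = 47
468/(1841 - 1*2439) + k(38)/(-1174) = 468/(1841 - 1*2439) + 47/(-1174) = 468/(1841 - 2439) + 47*(-1/1174) = 468/(-598) - 47/1174 = 468*(-1/598) - 47/1174 = -18/23 - 47/1174 = -22213/27002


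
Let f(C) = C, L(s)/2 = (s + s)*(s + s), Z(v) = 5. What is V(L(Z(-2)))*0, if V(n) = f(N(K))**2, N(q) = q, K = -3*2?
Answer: 0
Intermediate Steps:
K = -6
L(s) = 8*s**2 (L(s) = 2*((s + s)*(s + s)) = 2*((2*s)*(2*s)) = 2*(4*s**2) = 8*s**2)
V(n) = 36 (V(n) = (-6)**2 = 36)
V(L(Z(-2)))*0 = 36*0 = 0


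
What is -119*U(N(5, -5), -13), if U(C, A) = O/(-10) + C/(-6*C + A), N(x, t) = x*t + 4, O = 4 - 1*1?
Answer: 65331/1130 ≈ 57.815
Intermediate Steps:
O = 3 (O = 4 - 1 = 3)
N(x, t) = 4 + t*x (N(x, t) = t*x + 4 = 4 + t*x)
U(C, A) = -3/10 + C/(A - 6*C) (U(C, A) = 3/(-10) + C/(-6*C + A) = 3*(-⅒) + C/(A - 6*C) = -3/10 + C/(A - 6*C))
-119*U(N(5, -5), -13) = -119*(-3*(-13) + 28*(4 - 5*5))/(10*(-13 - 6*(4 - 5*5))) = -119*(39 + 28*(4 - 25))/(10*(-13 - 6*(4 - 25))) = -119*(39 + 28*(-21))/(10*(-13 - 6*(-21))) = -119*(39 - 588)/(10*(-13 + 126)) = -119*(-549)/(10*113) = -119*(-549/1130) = 65331/1130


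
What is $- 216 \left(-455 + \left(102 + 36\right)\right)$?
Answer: $68472$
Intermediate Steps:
$- 216 \left(-455 + \left(102 + 36\right)\right) = - 216 \left(-455 + 138\right) = \left(-216\right) \left(-317\right) = 68472$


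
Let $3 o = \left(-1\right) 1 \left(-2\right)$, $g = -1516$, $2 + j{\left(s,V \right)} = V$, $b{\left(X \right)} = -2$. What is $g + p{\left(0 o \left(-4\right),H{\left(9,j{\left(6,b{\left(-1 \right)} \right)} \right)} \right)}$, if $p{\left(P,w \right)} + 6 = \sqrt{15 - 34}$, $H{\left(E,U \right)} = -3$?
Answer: $-1522 + i \sqrt{19} \approx -1522.0 + 4.3589 i$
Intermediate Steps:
$j{\left(s,V \right)} = -2 + V$
$o = \frac{2}{3}$ ($o = \frac{\left(-1\right) 1 \left(-2\right)}{3} = \frac{\left(-1\right) \left(-2\right)}{3} = \frac{1}{3} \cdot 2 = \frac{2}{3} \approx 0.66667$)
$p{\left(P,w \right)} = -6 + i \sqrt{19}$ ($p{\left(P,w \right)} = -6 + \sqrt{15 - 34} = -6 + \sqrt{-19} = -6 + i \sqrt{19}$)
$g + p{\left(0 o \left(-4\right),H{\left(9,j{\left(6,b{\left(-1 \right)} \right)} \right)} \right)} = -1516 - \left(6 - i \sqrt{19}\right) = -1522 + i \sqrt{19}$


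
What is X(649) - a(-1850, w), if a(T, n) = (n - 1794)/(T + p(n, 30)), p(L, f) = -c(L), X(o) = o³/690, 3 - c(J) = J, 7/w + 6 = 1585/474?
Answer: 127726617034769/322401810 ≈ 3.9617e+5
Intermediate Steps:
w = -3318/1259 (w = 7/(-6 + 1585/474) = 7/(-1259/474) = 7*(-474/1259) = -3318/1259 ≈ -2.6354)
c(J) = 3 - J
X(o) = o³/690 (X(o) = o³*(1/690) = o³/690)
p(L, f) = -3 + L (p(L, f) = -(3 - L) = -3 + L)
a(T, n) = (-1794 + n)/(-3 + T + n) (a(T, n) = (n - 1794)/(T + (-3 + n)) = (-1794 + n)/(-3 + T + n))
X(649) - a(-1850, w) = (1/690)*649³ - (-1794 - 3318/1259)/(-3 - 1850 - 3318/1259) = (1/690)*273359449 - (-2261964)/((-2336245/1259)*1259) = 273359449/690 - (-1259)*(-2261964)/(2336245*1259) = 273359449/690 - 1*2261964/2336245 = 273359449/690 - 2261964/2336245 = 127726617034769/322401810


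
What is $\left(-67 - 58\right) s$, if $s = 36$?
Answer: $-4500$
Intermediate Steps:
$\left(-67 - 58\right) s = \left(-67 - 58\right) 36 = \left(-125\right) 36 = -4500$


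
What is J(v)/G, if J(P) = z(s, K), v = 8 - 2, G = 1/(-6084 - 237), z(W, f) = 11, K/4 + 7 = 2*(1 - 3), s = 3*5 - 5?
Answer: -69531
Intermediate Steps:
s = 10 (s = 15 - 5 = 10)
K = -44 (K = -28 + 4*(2*(1 - 3)) = -28 + 4*(2*(-2)) = -28 + 4*(-4) = -28 - 16 = -44)
G = -1/6321 (G = 1/(-6321) = -1/6321 ≈ -0.00015820)
v = 6
J(P) = 11
J(v)/G = 11/(-1/6321) = 11*(-6321) = -69531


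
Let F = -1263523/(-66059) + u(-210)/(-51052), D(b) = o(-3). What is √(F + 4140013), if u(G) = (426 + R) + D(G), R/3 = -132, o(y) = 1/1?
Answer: √11771538603449484924422267/1686222034 ≈ 2034.7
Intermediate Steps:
o(y) = 1
D(b) = 1
R = -396 (R = 3*(-132) = -396)
u(G) = 31 (u(G) = (426 - 396) + 1 = 30 + 1 = 31)
F = 64503328367/3372444068 (F = -1263523/(-66059) + 31/(-51052) = -1263523*(-1/66059) + 31*(-1/51052) = 1263523/66059 - 31/51052 = 64503328367/3372444068 ≈ 19.127)
√(F + 4140013) = √(64503328367/3372444068 + 4140013) = √(13962026786621251/3372444068) = √11771538603449484924422267/1686222034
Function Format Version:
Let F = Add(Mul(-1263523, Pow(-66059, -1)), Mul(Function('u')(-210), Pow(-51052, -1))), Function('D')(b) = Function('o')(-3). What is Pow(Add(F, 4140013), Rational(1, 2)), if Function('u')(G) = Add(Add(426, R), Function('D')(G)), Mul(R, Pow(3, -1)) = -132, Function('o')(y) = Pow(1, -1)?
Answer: Mul(Rational(1, 1686222034), Pow(11771538603449484924422267, Rational(1, 2))) ≈ 2034.7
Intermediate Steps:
Function('o')(y) = 1
Function('D')(b) = 1
R = -396 (R = Mul(3, -132) = -396)
Function('u')(G) = 31 (Function('u')(G) = Add(Add(426, -396), 1) = Add(30, 1) = 31)
F = Rational(64503328367, 3372444068) (F = Add(Mul(-1263523, Pow(-66059, -1)), Mul(31, Pow(-51052, -1))) = Add(Mul(-1263523, Rational(-1, 66059)), Mul(31, Rational(-1, 51052))) = Add(Rational(1263523, 66059), Rational(-31, 51052)) = Rational(64503328367, 3372444068) ≈ 19.127)
Pow(Add(F, 4140013), Rational(1, 2)) = Pow(Add(Rational(64503328367, 3372444068), 4140013), Rational(1, 2)) = Pow(Rational(13962026786621251, 3372444068), Rational(1, 2)) = Mul(Rational(1, 1686222034), Pow(11771538603449484924422267, Rational(1, 2)))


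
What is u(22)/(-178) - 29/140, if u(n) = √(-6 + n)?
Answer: -2861/12460 ≈ -0.22961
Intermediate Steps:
u(22)/(-178) - 29/140 = √(-6 + 22)/(-178) - 29/140 = √16*(-1/178) - 29*1/140 = 4*(-1/178) - 29/140 = -2/89 - 29/140 = -2861/12460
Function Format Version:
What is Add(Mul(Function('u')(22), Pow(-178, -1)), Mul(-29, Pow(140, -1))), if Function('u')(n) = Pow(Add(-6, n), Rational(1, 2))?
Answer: Rational(-2861, 12460) ≈ -0.22961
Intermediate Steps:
Add(Mul(Function('u')(22), Pow(-178, -1)), Mul(-29, Pow(140, -1))) = Add(Mul(Pow(Add(-6, 22), Rational(1, 2)), Pow(-178, -1)), Mul(-29, Pow(140, -1))) = Add(Mul(Pow(16, Rational(1, 2)), Rational(-1, 178)), Mul(-29, Rational(1, 140))) = Add(Mul(4, Rational(-1, 178)), Rational(-29, 140)) = Add(Rational(-2, 89), Rational(-29, 140)) = Rational(-2861, 12460)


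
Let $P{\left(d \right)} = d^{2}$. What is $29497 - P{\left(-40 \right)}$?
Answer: $27897$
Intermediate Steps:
$29497 - P{\left(-40 \right)} = 29497 - \left(-40\right)^{2} = 29497 - 1600 = 27897$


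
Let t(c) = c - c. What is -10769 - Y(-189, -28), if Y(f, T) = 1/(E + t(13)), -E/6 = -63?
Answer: -4070683/378 ≈ -10769.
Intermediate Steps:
t(c) = 0
E = 378 (E = -6*(-63) = 378)
Y(f, T) = 1/378 (Y(f, T) = 1/(378 + 0) = 1/378)
-10769 - Y(-189, -28) = -10769 - 1*1/378 = -10769 - 1/378 = -4070683/378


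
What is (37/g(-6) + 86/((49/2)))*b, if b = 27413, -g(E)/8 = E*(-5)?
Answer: 1081908871/11760 ≈ 91999.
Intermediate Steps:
g(E) = 40*E (g(E) = -8*E*(-5) = -(-40)*E = 40*E)
(37/g(-6) + 86/((49/2)))*b = (37/((40*(-6))) + 86/((49/2)))*27413 = (37/(-240) + 86/((49*(½))))*27413 = (37*(-1/240) + 86/(49/2))*27413 = (-37/240 + 86*(2/49))*27413 = (-37/240 + 172/49)*27413 = (39467/11760)*27413 = 1081908871/11760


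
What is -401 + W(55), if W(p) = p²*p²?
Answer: 9150224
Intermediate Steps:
W(p) = p⁴
-401 + W(55) = -401 + 55⁴ = -401 + 9150625 = 9150224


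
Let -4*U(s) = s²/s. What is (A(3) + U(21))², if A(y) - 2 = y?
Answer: 1/16 ≈ 0.062500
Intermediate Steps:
U(s) = -s/4 (U(s) = -s²/(4*s) = -s/4)
A(y) = 2 + y
(A(3) + U(21))² = ((2 + 3) - ¼*21)² = (5 - 21/4)² = (-¼)² = 1/16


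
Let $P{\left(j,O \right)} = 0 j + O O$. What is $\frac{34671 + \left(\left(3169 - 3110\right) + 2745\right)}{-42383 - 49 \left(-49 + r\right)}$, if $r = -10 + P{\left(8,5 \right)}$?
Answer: $- \frac{37475}{40717} \approx -0.92038$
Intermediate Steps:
$P{\left(j,O \right)} = O^{2}$ ($P{\left(j,O \right)} = 0 + O^{2} = O^{2}$)
$r = 15$ ($r = -10 + 5^{2} = -10 + 25 = 15$)
$\frac{34671 + \left(\left(3169 - 3110\right) + 2745\right)}{-42383 - 49 \left(-49 + r\right)} = \frac{34671 + \left(\left(3169 - 3110\right) + 2745\right)}{-42383 - 49 \left(-49 + 15\right)} = \frac{34671 + \left(59 + 2745\right)}{-42383 - -1666} = \frac{34671 + 2804}{-42383 + 1666} = \frac{37475}{-40717} = 37475 \left(- \frac{1}{40717}\right) = - \frac{37475}{40717}$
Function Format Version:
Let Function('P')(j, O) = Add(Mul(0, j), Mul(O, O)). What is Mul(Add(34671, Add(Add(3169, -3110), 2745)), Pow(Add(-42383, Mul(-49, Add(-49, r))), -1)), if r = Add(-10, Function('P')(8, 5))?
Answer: Rational(-37475, 40717) ≈ -0.92038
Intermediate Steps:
Function('P')(j, O) = Pow(O, 2) (Function('P')(j, O) = Add(0, Pow(O, 2)) = Pow(O, 2))
r = 15 (r = Add(-10, Pow(5, 2)) = Add(-10, 25) = 15)
Mul(Add(34671, Add(Add(3169, -3110), 2745)), Pow(Add(-42383, Mul(-49, Add(-49, r))), -1)) = Mul(Add(34671, Add(Add(3169, -3110), 2745)), Pow(Add(-42383, Mul(-49, Add(-49, 15))), -1)) = Mul(Add(34671, Add(59, 2745)), Pow(Add(-42383, Mul(-49, -34)), -1)) = Mul(Add(34671, 2804), Pow(Add(-42383, 1666), -1)) = Mul(37475, Pow(-40717, -1)) = Mul(37475, Rational(-1, 40717)) = Rational(-37475, 40717)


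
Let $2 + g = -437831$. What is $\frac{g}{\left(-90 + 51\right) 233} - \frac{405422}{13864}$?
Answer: $\frac{1193023499}{62991084} \approx 18.94$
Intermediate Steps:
$g = -437833$ ($g = -2 - 437831 = -437833$)
$\frac{g}{\left(-90 + 51\right) 233} - \frac{405422}{13864} = - \frac{437833}{\left(-90 + 51\right) 233} - \frac{405422}{13864} = - \frac{437833}{\left(-39\right) 233} - \frac{202711}{6932} = - \frac{437833}{-9087} - \frac{202711}{6932} = \left(-437833\right) \left(- \frac{1}{9087}\right) - \frac{202711}{6932} = \frac{437833}{9087} - \frac{202711}{6932} = \frac{1193023499}{62991084}$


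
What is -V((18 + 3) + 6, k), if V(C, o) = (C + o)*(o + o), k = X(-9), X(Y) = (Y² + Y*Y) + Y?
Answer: -55080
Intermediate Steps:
X(Y) = Y + 2*Y² (X(Y) = (Y² + Y²) + Y = 2*Y² + Y = Y + 2*Y²)
k = 153 (k = -9*(1 + 2*(-9)) = -9*(1 - 18) = -9*(-17) = 153)
V(C, o) = 2*o*(C + o) (V(C, o) = (C + o)*(2*o) = 2*o*(C + o))
-V((18 + 3) + 6, k) = -2*153*(((18 + 3) + 6) + 153) = -2*153*((21 + 6) + 153) = -2*153*(27 + 153) = -2*153*180 = -1*55080 = -55080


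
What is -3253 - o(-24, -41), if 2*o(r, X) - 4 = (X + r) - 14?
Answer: -6431/2 ≈ -3215.5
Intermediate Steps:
o(r, X) = -5 + X/2 + r/2 (o(r, X) = 2 + ((X + r) - 14)/2 = 2 + (-14 + X + r)/2 = 2 + (-7 + X/2 + r/2) = -5 + X/2 + r/2)
-3253 - o(-24, -41) = -3253 - (-5 + (½)*(-41) + (½)*(-24)) = -3253 - (-5 - 41/2 - 12) = -3253 - 1*(-75/2) = -3253 + 75/2 = -6431/2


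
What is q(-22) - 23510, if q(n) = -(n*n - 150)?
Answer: -23844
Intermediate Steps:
q(n) = 150 - n² (q(n) = -(n² - 150) = -(-150 + n²) = 150 - n²)
q(-22) - 23510 = (150 - 1*(-22)²) - 23510 = (150 - 1*484) - 23510 = (150 - 484) - 23510 = -334 - 23510 = -23844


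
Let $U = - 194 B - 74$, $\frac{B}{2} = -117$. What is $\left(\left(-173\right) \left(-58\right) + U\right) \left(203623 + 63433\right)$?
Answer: $14783151936$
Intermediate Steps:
$B = -234$ ($B = 2 \left(-117\right) = -234$)
$U = 45322$ ($U = \left(-194\right) \left(-234\right) - 74 = 45396 - 74 = 45322$)
$\left(\left(-173\right) \left(-58\right) + U\right) \left(203623 + 63433\right) = \left(\left(-173\right) \left(-58\right) + 45322\right) \left(203623 + 63433\right) = \left(10034 + 45322\right) 267056 = 55356 \cdot 267056 = 14783151936$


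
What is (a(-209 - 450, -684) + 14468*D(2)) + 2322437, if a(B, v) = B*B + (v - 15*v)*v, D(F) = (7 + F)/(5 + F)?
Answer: -26422650/7 ≈ -3.7747e+6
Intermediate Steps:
D(F) = (7 + F)/(5 + F)
a(B, v) = B² - 14*v² (a(B, v) = B² + (-14*v)*v = B² - 14*v²)
(a(-209 - 450, -684) + 14468*D(2)) + 2322437 = (((-209 - 450)² - 14*(-684)²) + 14468*((7 + 2)/(5 + 2))) + 2322437 = (((-659)² - 14*467856) + 14468*(9/7)) + 2322437 = ((434281 - 6549984) + 14468*((⅐)*9)) + 2322437 = (-6115703 + 14468*(9/7)) + 2322437 = (-6115703 + 130212/7) + 2322437 = -42679709/7 + 2322437 = -26422650/7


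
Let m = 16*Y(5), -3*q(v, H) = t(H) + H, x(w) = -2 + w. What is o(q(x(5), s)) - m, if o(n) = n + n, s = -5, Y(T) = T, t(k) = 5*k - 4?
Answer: -172/3 ≈ -57.333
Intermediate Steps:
t(k) = -4 + 5*k
q(v, H) = 4/3 - 2*H (q(v, H) = -((-4 + 5*H) + H)/3 = -(-4 + 6*H)/3 = 4/3 - 2*H)
o(n) = 2*n
m = 80 (m = 16*5 = 80)
o(q(x(5), s)) - m = 2*(4/3 - 2*(-5)) - 1*80 = 2*(4/3 + 10) - 80 = 2*(34/3) - 80 = 68/3 - 80 = -172/3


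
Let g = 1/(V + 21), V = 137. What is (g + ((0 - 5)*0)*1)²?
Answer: 1/24964 ≈ 4.0058e-5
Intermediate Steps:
g = 1/158 (g = 1/(137 + 21) = 1/158 ≈ 0.0063291)
(g + ((0 - 5)*0)*1)² = (1/158 + ((0 - 5)*0)*1)² = (1/158 - 5*0*1)² = (1/158 + 0*1)² = (1/158 + 0)² = (1/158)² = 1/24964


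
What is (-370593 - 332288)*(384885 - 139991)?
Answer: -172131339614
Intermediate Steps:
(-370593 - 332288)*(384885 - 139991) = -702881*244894 = -172131339614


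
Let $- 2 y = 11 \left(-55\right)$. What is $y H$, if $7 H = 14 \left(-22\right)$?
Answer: $-13310$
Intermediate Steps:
$y = \frac{605}{2}$ ($y = - \frac{11 \left(-55\right)}{2} = \left(- \frac{1}{2}\right) \left(-605\right) = \frac{605}{2} \approx 302.5$)
$H = -44$ ($H = \frac{14 \left(-22\right)}{7} = \frac{1}{7} \left(-308\right) = -44$)
$y H = \frac{605}{2} \left(-44\right) = -13310$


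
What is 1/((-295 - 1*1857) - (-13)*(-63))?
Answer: -1/2971 ≈ -0.00033659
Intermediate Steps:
1/((-295 - 1*1857) - (-13)*(-63)) = 1/((-295 - 1857) - 1*819) = 1/(-2152 - 819) = 1/(-2971) = -1/2971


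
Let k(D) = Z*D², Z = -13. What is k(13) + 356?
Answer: -1841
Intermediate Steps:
k(D) = -13*D²
k(13) + 356 = -13*13² + 356 = -13*169 + 356 = -2197 + 356 = -1841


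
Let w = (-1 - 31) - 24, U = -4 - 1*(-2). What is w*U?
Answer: 112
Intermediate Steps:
U = -2 (U = -4 + 2 = -2)
w = -56 (w = -32 - 24 = -56)
w*U = -56*(-2) = 112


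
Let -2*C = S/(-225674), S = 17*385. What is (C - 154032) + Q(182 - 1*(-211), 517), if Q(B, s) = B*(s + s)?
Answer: 113888647385/451348 ≈ 2.5233e+5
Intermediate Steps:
S = 6545
Q(B, s) = 2*B*s (Q(B, s) = B*(2*s) = 2*B*s)
C = 6545/451348 (C = -6545/(2*(-225674)) = -6545*(-1)/(2*225674) = -1/2*(-6545/225674) = 6545/451348 ≈ 0.014501)
(C - 154032) + Q(182 - 1*(-211), 517) = (6545/451348 - 154032) + 2*(182 - 1*(-211))*517 = -69522028591/451348 + 2*(182 + 211)*517 = -69522028591/451348 + 2*393*517 = -69522028591/451348 + 406362 = 113888647385/451348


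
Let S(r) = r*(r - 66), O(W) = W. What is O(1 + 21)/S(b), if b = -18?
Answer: 11/756 ≈ 0.014550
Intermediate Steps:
S(r) = r*(-66 + r)
O(1 + 21)/S(b) = (1 + 21)/((-18*(-66 - 18))) = 22/((-18*(-84))) = 22/1512 = 22*(1/1512) = 11/756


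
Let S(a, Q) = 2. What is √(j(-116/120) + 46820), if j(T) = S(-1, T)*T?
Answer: √10534065/15 ≈ 216.37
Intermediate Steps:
j(T) = 2*T
√(j(-116/120) + 46820) = √(2*(-116/120) + 46820) = √(2*(-116*1/120) + 46820) = √(2*(-29/30) + 46820) = √(-29/15 + 46820) = √(702271/15) = √10534065/15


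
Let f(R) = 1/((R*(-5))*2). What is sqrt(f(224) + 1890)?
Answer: sqrt(148175965)/280 ≈ 43.474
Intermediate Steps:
f(R) = -1/(10*R) (f(R) = 1/(-5*R*2) = 1/(-10*R) = -1/(10*R))
sqrt(f(224) + 1890) = sqrt(-1/10/224 + 1890) = sqrt(-1/10*1/224 + 1890) = sqrt(-1/2240 + 1890) = sqrt(4233599/2240) = sqrt(148175965)/280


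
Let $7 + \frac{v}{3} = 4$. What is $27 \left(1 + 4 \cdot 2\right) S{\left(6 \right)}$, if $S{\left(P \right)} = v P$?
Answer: $-13122$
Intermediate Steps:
$v = -9$ ($v = -21 + 3 \cdot 4 = -21 + 12 = -9$)
$S{\left(P \right)} = - 9 P$
$27 \left(1 + 4 \cdot 2\right) S{\left(6 \right)} = 27 \left(1 + 4 \cdot 2\right) \left(\left(-9\right) 6\right) = 27 \left(1 + 8\right) \left(-54\right) = 27 \cdot 9 \left(-54\right) = 243 \left(-54\right) = -13122$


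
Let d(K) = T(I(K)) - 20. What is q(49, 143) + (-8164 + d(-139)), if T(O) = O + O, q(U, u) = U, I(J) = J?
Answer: -8413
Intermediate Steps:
T(O) = 2*O
d(K) = -20 + 2*K (d(K) = 2*K - 20 = -20 + 2*K)
q(49, 143) + (-8164 + d(-139)) = 49 + (-8164 + (-20 + 2*(-139))) = 49 + (-8164 + (-20 - 278)) = 49 + (-8164 - 298) = 49 - 8462 = -8413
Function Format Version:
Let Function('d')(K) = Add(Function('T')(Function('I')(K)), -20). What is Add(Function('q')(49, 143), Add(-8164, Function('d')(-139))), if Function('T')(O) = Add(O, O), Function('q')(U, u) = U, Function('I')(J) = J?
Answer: -8413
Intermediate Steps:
Function('T')(O) = Mul(2, O)
Function('d')(K) = Add(-20, Mul(2, K)) (Function('d')(K) = Add(Mul(2, K), -20) = Add(-20, Mul(2, K)))
Add(Function('q')(49, 143), Add(-8164, Function('d')(-139))) = Add(49, Add(-8164, Add(-20, Mul(2, -139)))) = Add(49, Add(-8164, Add(-20, -278))) = Add(49, Add(-8164, -298)) = Add(49, -8462) = -8413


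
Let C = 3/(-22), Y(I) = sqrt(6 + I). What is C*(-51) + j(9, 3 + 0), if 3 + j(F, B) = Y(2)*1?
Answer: 87/22 + 2*sqrt(2) ≈ 6.7830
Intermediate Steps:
C = -3/22 (C = 3*(-1/22) = -3/22 ≈ -0.13636)
j(F, B) = -3 + 2*sqrt(2) (j(F, B) = -3 + sqrt(6 + 2)*1 = -3 + sqrt(8)*1 = -3 + (2*sqrt(2))*1 = -3 + 2*sqrt(2))
C*(-51) + j(9, 3 + 0) = -3/22*(-51) + (-3 + 2*sqrt(2)) = 153/22 + (-3 + 2*sqrt(2)) = 87/22 + 2*sqrt(2)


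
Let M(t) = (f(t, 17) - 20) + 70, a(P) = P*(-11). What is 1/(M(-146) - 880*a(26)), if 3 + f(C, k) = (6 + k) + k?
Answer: 1/251767 ≈ 3.9719e-6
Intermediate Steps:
f(C, k) = 3 + 2*k (f(C, k) = -3 + ((6 + k) + k) = -3 + (6 + 2*k) = 3 + 2*k)
a(P) = -11*P
M(t) = 87 (M(t) = ((3 + 2*17) - 20) + 70 = ((3 + 34) - 20) + 70 = (37 - 20) + 70 = 17 + 70 = 87)
1/(M(-146) - 880*a(26)) = 1/(87 - (-9680)*26) = 1/(87 - 880*(-286)) = 1/(87 + 251680) = 1/251767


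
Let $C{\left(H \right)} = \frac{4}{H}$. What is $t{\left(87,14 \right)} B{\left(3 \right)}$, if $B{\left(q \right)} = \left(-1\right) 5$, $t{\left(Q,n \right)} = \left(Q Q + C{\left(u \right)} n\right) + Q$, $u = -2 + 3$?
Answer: $-38560$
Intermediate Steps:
$u = 1$
$t{\left(Q,n \right)} = Q + Q^{2} + 4 n$ ($t{\left(Q,n \right)} = \left(Q Q + \frac{4}{1} n\right) + Q = \left(Q^{2} + 4 \cdot 1 n\right) + Q = \left(Q^{2} + 4 n\right) + Q = Q + Q^{2} + 4 n$)
$B{\left(q \right)} = -5$
$t{\left(87,14 \right)} B{\left(3 \right)} = \left(87 + 87^{2} + 4 \cdot 14\right) \left(-5\right) = \left(87 + 7569 + 56\right) \left(-5\right) = 7712 \left(-5\right) = -38560$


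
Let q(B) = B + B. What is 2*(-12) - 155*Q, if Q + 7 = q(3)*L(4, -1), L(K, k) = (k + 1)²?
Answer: 1061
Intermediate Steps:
L(K, k) = (1 + k)²
q(B) = 2*B
Q = -7 (Q = -7 + (2*3)*(1 - 1)² = -7 + 6*0² = -7 + 6*0 = -7 + 0 = -7)
2*(-12) - 155*Q = 2*(-12) - 155*(-7) = -24 + 1085 = 1061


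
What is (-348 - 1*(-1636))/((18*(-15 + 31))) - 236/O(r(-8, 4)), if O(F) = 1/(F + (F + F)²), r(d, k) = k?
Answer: -577567/36 ≈ -16044.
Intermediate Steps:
O(F) = 1/(F + 4*F²) (O(F) = 1/(F + (2*F)²) = 1/(F + 4*F²))
(-348 - 1*(-1636))/((18*(-15 + 31))) - 236/O(r(-8, 4)) = (-348 - 1*(-1636))/((18*(-15 + 31))) - 236/(1/(4*(1 + 4*4))) = (-348 + 1636)/((18*16)) - 236/(1/(4*(1 + 16))) = 1288/288 - 236/((¼)/17) = 1288*(1/288) - 236/((¼)*(1/17)) = 161/36 - 236/1/68 = 161/36 - 236*68 = 161/36 - 16048 = -577567/36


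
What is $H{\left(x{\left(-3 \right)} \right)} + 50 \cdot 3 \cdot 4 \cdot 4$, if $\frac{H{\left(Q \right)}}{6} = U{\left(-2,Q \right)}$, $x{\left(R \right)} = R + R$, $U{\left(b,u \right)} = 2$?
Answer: $2412$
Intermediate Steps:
$x{\left(R \right)} = 2 R$
$H{\left(Q \right)} = 12$ ($H{\left(Q \right)} = 6 \cdot 2 = 12$)
$H{\left(x{\left(-3 \right)} \right)} + 50 \cdot 3 \cdot 4 \cdot 4 = 12 + 50 \cdot 3 \cdot 4 \cdot 4 = 12 + 50 \cdot 12 \cdot 4 = 12 + 50 \cdot 48 = 12 + 2400 = 2412$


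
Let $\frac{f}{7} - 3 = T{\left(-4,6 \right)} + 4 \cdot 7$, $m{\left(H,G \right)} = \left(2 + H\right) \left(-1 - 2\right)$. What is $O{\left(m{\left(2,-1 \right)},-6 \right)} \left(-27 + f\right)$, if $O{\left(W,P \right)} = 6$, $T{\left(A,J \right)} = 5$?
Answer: $1350$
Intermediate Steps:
$m{\left(H,G \right)} = -6 - 3 H$ ($m{\left(H,G \right)} = \left(2 + H\right) \left(-3\right) = -6 - 3 H$)
$f = 252$ ($f = 21 + 7 \left(5 + 4 \cdot 7\right) = 21 + 7 \left(5 + 28\right) = 21 + 7 \cdot 33 = 21 + 231 = 252$)
$O{\left(m{\left(2,-1 \right)},-6 \right)} \left(-27 + f\right) = 6 \left(-27 + 252\right) = 6 \cdot 225 = 1350$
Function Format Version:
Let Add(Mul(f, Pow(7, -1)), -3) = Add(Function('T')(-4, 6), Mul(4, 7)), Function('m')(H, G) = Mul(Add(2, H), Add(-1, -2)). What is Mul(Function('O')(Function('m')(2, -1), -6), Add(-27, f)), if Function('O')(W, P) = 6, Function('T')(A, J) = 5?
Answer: 1350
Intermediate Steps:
Function('m')(H, G) = Add(-6, Mul(-3, H)) (Function('m')(H, G) = Mul(Add(2, H), -3) = Add(-6, Mul(-3, H)))
f = 252 (f = Add(21, Mul(7, Add(5, Mul(4, 7)))) = Add(21, Mul(7, Add(5, 28))) = Add(21, Mul(7, 33)) = Add(21, 231) = 252)
Mul(Function('O')(Function('m')(2, -1), -6), Add(-27, f)) = Mul(6, Add(-27, 252)) = Mul(6, 225) = 1350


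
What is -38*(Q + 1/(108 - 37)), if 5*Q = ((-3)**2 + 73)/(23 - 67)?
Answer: 53219/3905 ≈ 13.628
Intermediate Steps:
Q = -41/110 (Q = (((-3)**2 + 73)/(23 - 67))/5 = ((9 + 73)/(-44))/5 = (82*(-1/44))/5 = (1/5)*(-41/22) = -41/110 ≈ -0.37273)
-38*(Q + 1/(108 - 37)) = -38*(-41/110 + 1/(108 - 37)) = -38*(-41/110 + 1/71) = -38*(-2801/7810) = 53219/3905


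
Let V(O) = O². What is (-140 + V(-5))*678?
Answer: -77970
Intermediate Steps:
(-140 + V(-5))*678 = (-140 + (-5)²)*678 = (-140 + 25)*678 = -115*678 = -77970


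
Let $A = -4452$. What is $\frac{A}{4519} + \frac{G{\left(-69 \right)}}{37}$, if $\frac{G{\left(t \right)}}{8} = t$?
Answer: $- \frac{2659212}{167203} \approx -15.904$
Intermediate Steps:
$G{\left(t \right)} = 8 t$
$\frac{A}{4519} + \frac{G{\left(-69 \right)}}{37} = - \frac{4452}{4519} + \frac{8 \left(-69\right)}{37} = \left(-4452\right) \frac{1}{4519} - \frac{552}{37} = - \frac{4452}{4519} - \frac{552}{37} = - \frac{2659212}{167203}$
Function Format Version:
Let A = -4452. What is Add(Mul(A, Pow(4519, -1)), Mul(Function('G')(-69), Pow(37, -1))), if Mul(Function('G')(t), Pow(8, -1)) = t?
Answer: Rational(-2659212, 167203) ≈ -15.904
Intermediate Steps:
Function('G')(t) = Mul(8, t)
Add(Mul(A, Pow(4519, -1)), Mul(Function('G')(-69), Pow(37, -1))) = Add(Mul(-4452, Pow(4519, -1)), Mul(Mul(8, -69), Pow(37, -1))) = Add(Mul(-4452, Rational(1, 4519)), Mul(-552, Rational(1, 37))) = Add(Rational(-4452, 4519), Rational(-552, 37)) = Rational(-2659212, 167203)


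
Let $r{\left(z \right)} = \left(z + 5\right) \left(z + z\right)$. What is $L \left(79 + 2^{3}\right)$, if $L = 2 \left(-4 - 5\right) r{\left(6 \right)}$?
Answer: $-206712$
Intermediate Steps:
$r{\left(z \right)} = 2 z \left(5 + z\right)$ ($r{\left(z \right)} = \left(5 + z\right) 2 z = 2 z \left(5 + z\right)$)
$L = -2376$ ($L = 2 \left(-4 - 5\right) 2 \cdot 6 \left(5 + 6\right) = 2 \left(-9\right) 2 \cdot 6 \cdot 11 = \left(-18\right) 132 = -2376$)
$L \left(79 + 2^{3}\right) = - 2376 \left(79 + 2^{3}\right) = - 2376 \left(79 + 8\right) = \left(-2376\right) 87 = -206712$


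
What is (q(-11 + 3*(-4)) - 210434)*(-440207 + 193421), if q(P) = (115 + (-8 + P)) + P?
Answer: 51917111178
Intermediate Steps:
q(P) = 107 + 2*P (q(P) = (107 + P) + P = 107 + 2*P)
(q(-11 + 3*(-4)) - 210434)*(-440207 + 193421) = ((107 + 2*(-11 + 3*(-4))) - 210434)*(-440207 + 193421) = ((107 + 2*(-11 - 12)) - 210434)*(-246786) = ((107 + 2*(-23)) - 210434)*(-246786) = ((107 - 46) - 210434)*(-246786) = (61 - 210434)*(-246786) = -210373*(-246786) = 51917111178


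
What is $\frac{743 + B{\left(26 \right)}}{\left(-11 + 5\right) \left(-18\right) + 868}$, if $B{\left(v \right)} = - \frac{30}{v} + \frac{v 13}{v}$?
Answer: $\frac{9813}{12688} \approx 0.77341$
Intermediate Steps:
$B{\left(v \right)} = 13 - \frac{30}{v}$ ($B{\left(v \right)} = - \frac{30}{v} + \frac{13 v}{v} = - \frac{30}{v} + 13 = 13 - \frac{30}{v}$)
$\frac{743 + B{\left(26 \right)}}{\left(-11 + 5\right) \left(-18\right) + 868} = \frac{743 + \left(13 - \frac{30}{26}\right)}{\left(-11 + 5\right) \left(-18\right) + 868} = \frac{743 + \left(13 - \frac{15}{13}\right)}{\left(-6\right) \left(-18\right) + 868} = \frac{743 + \left(13 - \frac{15}{13}\right)}{108 + 868} = \frac{743 + \frac{154}{13}}{976} = \frac{9813}{13} \cdot \frac{1}{976} = \frac{9813}{12688}$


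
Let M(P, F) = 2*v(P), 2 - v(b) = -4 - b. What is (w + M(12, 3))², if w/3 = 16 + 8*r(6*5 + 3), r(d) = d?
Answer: 767376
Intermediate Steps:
v(b) = 6 + b (v(b) = 2 - (-4 - b) = 2 + (4 + b) = 6 + b)
M(P, F) = 12 + 2*P (M(P, F) = 2*(6 + P) = 12 + 2*P)
w = 840 (w = 3*(16 + 8*(6*5 + 3)) = 3*(16 + 8*(30 + 3)) = 3*(16 + 8*33) = 3*(16 + 264) = 3*280 = 840)
(w + M(12, 3))² = (840 + (12 + 2*12))² = (840 + (12 + 24))² = (840 + 36)² = 876² = 767376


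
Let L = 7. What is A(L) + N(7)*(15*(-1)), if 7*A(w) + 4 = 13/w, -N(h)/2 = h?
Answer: 10275/49 ≈ 209.69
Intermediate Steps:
N(h) = -2*h
A(w) = -4/7 + 13/(7*w) (A(w) = -4/7 + (13/w)/7 = -4/7 + 13/(7*w))
A(L) + N(7)*(15*(-1)) = (1/7)*(13 - 4*7)/7 + (-2*7)*(15*(-1)) = (1/7)*(1/7)*(13 - 28) - 14*(-15) = (1/7)*(1/7)*(-15) + 210 = -15/49 + 210 = 10275/49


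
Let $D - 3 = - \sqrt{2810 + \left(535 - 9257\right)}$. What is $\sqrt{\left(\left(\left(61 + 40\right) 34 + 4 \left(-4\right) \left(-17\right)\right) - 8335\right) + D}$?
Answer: $\sqrt{-4626 - 2 i \sqrt{1478}} \approx 0.5652 - 68.017 i$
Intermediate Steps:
$D = 3 - 2 i \sqrt{1478}$ ($D = 3 - \sqrt{2810 + \left(535 - 9257\right)} = 3 - \sqrt{2810 - 8722} = 3 - \sqrt{-5912} = 3 - 2 i \sqrt{1478} \approx 3.0 - 76.89 i$)
$\sqrt{\left(\left(\left(61 + 40\right) 34 + 4 \left(-4\right) \left(-17\right)\right) - 8335\right) + D} = \sqrt{\left(\left(\left(61 + 40\right) 34 + 4 \left(-4\right) \left(-17\right)\right) - 8335\right) + \left(3 - 2 i \sqrt{1478}\right)} = \sqrt{\left(\left(101 \cdot 34 - -272\right) - 8335\right) + \left(3 - 2 i \sqrt{1478}\right)} = \sqrt{\left(\left(3434 + 272\right) - 8335\right) + \left(3 - 2 i \sqrt{1478}\right)} = \sqrt{\left(3706 - 8335\right) + \left(3 - 2 i \sqrt{1478}\right)} = \sqrt{-4629 + \left(3 - 2 i \sqrt{1478}\right)} = \sqrt{-4626 - 2 i \sqrt{1478}}$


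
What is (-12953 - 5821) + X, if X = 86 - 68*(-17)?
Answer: -17532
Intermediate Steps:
X = 1242 (X = 86 + 1156 = 1242)
(-12953 - 5821) + X = (-12953 - 5821) + 1242 = -18774 + 1242 = -17532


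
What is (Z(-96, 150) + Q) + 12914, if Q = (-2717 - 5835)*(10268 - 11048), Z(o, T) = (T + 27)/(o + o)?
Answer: 427742277/64 ≈ 6.6835e+6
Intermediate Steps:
Z(o, T) = (27 + T)/(2*o) (Z(o, T) = (27 + T)/((2*o)) = (27 + T)*(1/(2*o)) = (27 + T)/(2*o))
Q = 6670560 (Q = -8552*(-780) = 6670560)
(Z(-96, 150) + Q) + 12914 = ((½)*(27 + 150)/(-96) + 6670560) + 12914 = ((½)*(-1/96)*177 + 6670560) + 12914 = (-59/64 + 6670560) + 12914 = 426915781/64 + 12914 = 427742277/64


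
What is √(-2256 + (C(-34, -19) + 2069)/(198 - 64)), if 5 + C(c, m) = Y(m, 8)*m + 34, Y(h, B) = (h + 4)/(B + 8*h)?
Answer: I*√5792813166/1608 ≈ 47.332*I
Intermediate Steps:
Y(h, B) = (4 + h)/(B + 8*h)
C(c, m) = 29 + m*(4 + m)/(8 + 8*m) (C(c, m) = -5 + (((4 + m)/(8 + 8*m))*m + 34) = -5 + (m*(4 + m)/(8 + 8*m) + 34) = -5 + (34 + m*(4 + m)/(8 + 8*m)) = 29 + m*(4 + m)/(8 + 8*m))
√(-2256 + (C(-34, -19) + 2069)/(198 - 64)) = √(-2256 + ((232 + (-19)² + 236*(-19))/(8*(1 - 19)) + 2069)/(198 - 64)) = √(-2256 + ((⅛)*(232 + 361 - 4484)/(-18) + 2069)/134) = √(-2256 + ((⅛)*(-1/18)*(-3891) + 2069)*(1/134)) = √(-2256 + (1297/48 + 2069)*(1/134)) = √(-2256 + (100609/48)*(1/134)) = √(-2256 + 100609/6432) = √(-14409983/6432) = I*√5792813166/1608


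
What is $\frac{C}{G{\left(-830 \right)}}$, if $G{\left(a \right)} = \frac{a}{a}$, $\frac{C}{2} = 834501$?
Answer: $1669002$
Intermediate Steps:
$C = 1669002$ ($C = 2 \cdot 834501 = 1669002$)
$G{\left(a \right)} = 1$
$\frac{C}{G{\left(-830 \right)}} = \frac{1669002}{1} = 1669002 \cdot 1 = 1669002$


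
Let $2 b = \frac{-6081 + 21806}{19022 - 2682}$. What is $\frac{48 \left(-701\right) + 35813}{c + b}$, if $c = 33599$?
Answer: $\frac{14150440}{219606209} \approx 0.064435$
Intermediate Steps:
$b = \frac{3145}{6536}$ ($b = \frac{\left(-6081 + 21806\right) \frac{1}{19022 - 2682}}{2} = \frac{15725 \cdot \frac{1}{16340}}{2} = \frac{1}{2} \cdot \frac{3145}{3268} = \frac{3145}{6536} \approx 0.48118$)
$\frac{48 \left(-701\right) + 35813}{c + b} = \frac{48 \left(-701\right) + 35813}{33599 + \frac{3145}{6536}} = \frac{-33648 + 35813}{\frac{219606209}{6536}} = 2165 \cdot \frac{6536}{219606209} = \frac{14150440}{219606209}$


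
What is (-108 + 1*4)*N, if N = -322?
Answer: 33488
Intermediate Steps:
(-108 + 1*4)*N = (-108 + 1*4)*(-322) = (-108 + 4)*(-322) = -104*(-322) = 33488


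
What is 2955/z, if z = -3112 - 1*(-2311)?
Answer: -985/267 ≈ -3.6891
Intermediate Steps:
z = -801 (z = -3112 + 2311 = -801)
2955/z = 2955/(-801) = 2955*(-1/801) = -985/267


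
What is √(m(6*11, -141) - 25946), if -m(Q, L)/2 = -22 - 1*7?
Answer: 4*I*√1618 ≈ 160.9*I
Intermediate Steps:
m(Q, L) = 58 (m(Q, L) = -2*(-22 - 1*7) = -2*(-22 - 7) = -2*(-29) = 58)
√(m(6*11, -141) - 25946) = √(58 - 25946) = √(-25888) = 4*I*√1618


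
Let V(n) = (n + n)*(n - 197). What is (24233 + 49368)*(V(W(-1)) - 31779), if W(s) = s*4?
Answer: -2220615771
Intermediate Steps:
W(s) = 4*s
V(n) = 2*n*(-197 + n) (V(n) = (2*n)*(-197 + n) = 2*n*(-197 + n))
(24233 + 49368)*(V(W(-1)) - 31779) = (24233 + 49368)*(2*(4*(-1))*(-197 + 4*(-1)) - 31779) = 73601*(2*(-4)*(-197 - 4) - 31779) = 73601*(2*(-4)*(-201) - 31779) = 73601*(1608 - 31779) = 73601*(-30171) = -2220615771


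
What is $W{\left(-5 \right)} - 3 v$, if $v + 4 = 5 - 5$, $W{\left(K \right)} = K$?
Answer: $7$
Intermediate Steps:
$v = -4$ ($v = -4 + \left(5 - 5\right) = -4 + 0 = -4$)
$W{\left(-5 \right)} - 3 v = -5 - -12 = -5 + 12 = 7$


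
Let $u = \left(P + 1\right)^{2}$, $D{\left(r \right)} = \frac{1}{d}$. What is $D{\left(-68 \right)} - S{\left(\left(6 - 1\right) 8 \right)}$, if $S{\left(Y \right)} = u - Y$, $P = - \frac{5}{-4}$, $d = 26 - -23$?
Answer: $\frac{27407}{784} \approx 34.958$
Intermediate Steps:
$d = 49$ ($d = 26 + 23 = 49$)
$P = \frac{5}{4}$ ($P = \left(-5\right) \left(- \frac{1}{4}\right) = \frac{5}{4} \approx 1.25$)
$D{\left(r \right)} = \frac{1}{49}$
$u = \frac{81}{16}$ ($u = \left(\frac{5}{4} + 1\right)^{2} = \left(\frac{9}{4}\right)^{2} = \frac{81}{16} \approx 5.0625$)
$S{\left(Y \right)} = \frac{81}{16} - Y$
$D{\left(-68 \right)} - S{\left(\left(6 - 1\right) 8 \right)} = \frac{1}{49} - \left(\frac{81}{16} - \left(6 - 1\right) 8\right) = \frac{1}{49} - \left(\frac{81}{16} - 5 \cdot 8\right) = \frac{1}{49} - \left(\frac{81}{16} - 40\right) = \frac{1}{49} - - \frac{559}{16} = \frac{1}{49} + \frac{559}{16} = \frac{27407}{784}$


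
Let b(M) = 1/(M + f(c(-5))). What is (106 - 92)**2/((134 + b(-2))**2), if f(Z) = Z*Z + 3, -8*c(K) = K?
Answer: 388129/35940025 ≈ 0.010799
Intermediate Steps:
c(K) = -K/8
f(Z) = 3 + Z**2 (f(Z) = Z**2 + 3 = 3 + Z**2)
b(M) = 1/(217/64 + M) (b(M) = 1/(M + (3 + (-1/8*(-5))**2)) = 1/(M + (3 + (5/8)**2)) = 1/(M + (3 + 25/64)) = 1/(M + 217/64) = 1/(217/64 + M))
(106 - 92)**2/((134 + b(-2))**2) = (106 - 92)**2/((134 + 64/(217 + 64*(-2)))**2) = 14**2/((134 + 64/(217 - 128))**2) = 196/((134 + 64/89)**2) = 196/((11990/89)**2) = 196/(143760100/7921) = 196*(7921/143760100) = 388129/35940025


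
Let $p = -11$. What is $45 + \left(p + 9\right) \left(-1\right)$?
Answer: $47$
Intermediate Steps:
$45 + \left(p + 9\right) \left(-1\right) = 45 + \left(-11 + 9\right) \left(-1\right) = 45 - -2 = 45 + 2 = 47$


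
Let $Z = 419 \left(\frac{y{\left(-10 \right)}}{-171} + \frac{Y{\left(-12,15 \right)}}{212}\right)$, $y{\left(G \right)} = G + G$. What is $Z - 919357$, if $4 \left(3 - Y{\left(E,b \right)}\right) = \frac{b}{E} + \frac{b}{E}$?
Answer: $- \frac{266611949411}{290016} \approx -9.193 \cdot 10^{5}$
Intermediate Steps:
$y{\left(G \right)} = 2 G$
$Y{\left(E,b \right)} = 3 - \frac{b}{2 E}$ ($Y{\left(E,b \right)} = 3 - \frac{\frac{b}{E} + \frac{b}{E}}{4} = 3 - \frac{2 b \frac{1}{E}}{4} = 3 - \frac{b}{2 E}$)
$Z = \frac{16290301}{290016}$ ($Z = 419 \left(\frac{2 \left(-10\right)}{-171} + \frac{3 - \frac{15}{2 \left(-12\right)}}{212}\right) = 419 \left(\left(-20\right) \left(- \frac{1}{171}\right) + \left(3 - \frac{15}{2} \left(- \frac{1}{12}\right)\right) \frac{1}{212}\right) = 419 \left(\frac{20}{171} + \left(3 + \frac{5}{8}\right) \frac{1}{212}\right) = 419 \left(\frac{20}{171} + \frac{29}{8} \cdot \frac{1}{212}\right) = 419 \left(\frac{20}{171} + \frac{29}{1696}\right) = 419 \cdot \frac{38879}{290016} = \frac{16290301}{290016} \approx 56.17$)
$Z - 919357 = \frac{16290301}{290016} - 919357 = - \frac{266611949411}{290016}$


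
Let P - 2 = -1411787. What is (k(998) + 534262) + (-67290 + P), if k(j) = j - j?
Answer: -944813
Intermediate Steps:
k(j) = 0
P = -1411785 (P = 2 - 1411787 = -1411785)
(k(998) + 534262) + (-67290 + P) = (0 + 534262) + (-67290 - 1411785) = 534262 - 1479075 = -944813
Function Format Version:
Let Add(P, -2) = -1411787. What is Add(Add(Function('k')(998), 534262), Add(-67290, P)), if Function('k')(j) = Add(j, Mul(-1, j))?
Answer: -944813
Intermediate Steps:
Function('k')(j) = 0
P = -1411785 (P = Add(2, -1411787) = -1411785)
Add(Add(Function('k')(998), 534262), Add(-67290, P)) = Add(Add(0, 534262), Add(-67290, -1411785)) = Add(534262, -1479075) = -944813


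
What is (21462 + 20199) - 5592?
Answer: 36069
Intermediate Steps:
(21462 + 20199) - 5592 = 41661 - 5592 = 36069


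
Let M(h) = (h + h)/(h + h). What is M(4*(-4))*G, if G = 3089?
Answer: 3089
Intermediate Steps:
M(h) = 1 (M(h) = (2*h)/((2*h)) = (2*h)*(1/(2*h)) = 1)
M(4*(-4))*G = 1*3089 = 3089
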